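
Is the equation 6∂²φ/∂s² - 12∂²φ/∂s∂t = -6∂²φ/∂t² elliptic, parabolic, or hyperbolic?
Rewriting in standard form: 6∂²φ/∂s² - 12∂²φ/∂s∂t + 6∂²φ/∂t² = 0. Computing B² - 4AC with A = 6, B = -12, C = 6: discriminant = 0 (zero). Answer: parabolic.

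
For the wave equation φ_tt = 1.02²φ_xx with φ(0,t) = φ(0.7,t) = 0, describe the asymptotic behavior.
φ oscillates (no decay). Energy is conserved; the solution oscillates indefinitely as standing waves.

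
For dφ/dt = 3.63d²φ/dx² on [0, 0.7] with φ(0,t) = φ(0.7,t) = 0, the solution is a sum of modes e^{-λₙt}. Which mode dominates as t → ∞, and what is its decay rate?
Eigenvalues: λₙ = 3.63n²π²/0.7².
First three modes:
  n=1: λ₁ = 3.63π²/0.7² ≈ 73.116
  n=2: λ₂ = 14.52π²/0.7² ≈ 292.463 (4× faster decay)
  n=3: λ₃ = 32.67π²/0.7² ≈ 658.041 (9× faster decay)
As t → ∞, higher modes decay exponentially faster. The n=1 mode dominates: φ ~ c₁ sin(πx/0.7) e^{-λ₁t}.
Decay rate: λ₁ = 3.63π²/0.7² ≈ 73.116.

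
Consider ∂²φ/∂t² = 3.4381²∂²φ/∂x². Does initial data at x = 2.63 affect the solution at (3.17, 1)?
Yes. The domain of dependence is [-0.2681, 6.6081], and 2.63 ∈ [-0.2681, 6.6081].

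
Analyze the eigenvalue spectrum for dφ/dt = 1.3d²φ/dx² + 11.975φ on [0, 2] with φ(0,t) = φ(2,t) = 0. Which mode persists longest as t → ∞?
Eigenvalues: λₙ = 1.3n²π²/2² - 11.975.
First three modes:
  n=1: λ₁ = 1.3π²/2² - 11.975 ≈ -8.767
  n=2: λ₂ = 5.2π²/2² - 11.975 ≈ 0.855
  n=3: λ₃ = 11.7π²/2² - 11.975 ≈ 16.894
Since 1.3π²/2² ≈ 3.208 < 11.975, λ₁ < 0.
The n=1 mode grows fastest (−λₙ is largest for n=1) → dominates.
Asymptotic: φ ~ c₁ sin(πx/2) e^{8.767t} (exponential growth at rate −λ₁ ≈ 8.767).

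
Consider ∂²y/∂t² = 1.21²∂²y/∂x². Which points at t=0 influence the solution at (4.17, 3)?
Domain of dependence: [0.54, 7.8]. Signals travel at speed 1.21, so data within |x - 4.17| ≤ 1.21·3 = 3.63 can reach the point.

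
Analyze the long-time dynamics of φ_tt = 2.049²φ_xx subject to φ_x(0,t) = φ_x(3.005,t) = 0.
Long-time behavior: φ oscillates about a mean that drifts linearly in t (generically unbounded; no decay). There is no damping, so the nonconstant modes persist as standing waves (energy conserved, no decay). But with Neumann conditions at both ends the constant mode has eigenvalue 0: the spatial mean M(t) of φ satisfies M'' = 0, so M(t) = M(0) + M'(0)·t. Unless the initial velocity has zero mean (∫φ_t(x,0)dx = 0), the solution grows linearly in t (unbounded, though not exponentially); if it does have zero mean, the solution stays bounded and simply oscillates.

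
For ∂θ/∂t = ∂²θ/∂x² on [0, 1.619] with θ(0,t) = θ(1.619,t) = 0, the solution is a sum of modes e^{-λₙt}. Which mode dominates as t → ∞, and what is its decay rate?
Eigenvalues: λₙ = n²π²/1.619².
First three modes:
  n=1: λ₁ = π²/1.619² ≈ 3.765
  n=2: λ₂ = 4π²/1.619² ≈ 15.061 (4× faster decay)
  n=3: λ₃ = 9π²/1.619² ≈ 33.888 (9× faster decay)
As t → ∞, higher modes decay exponentially faster. The n=1 mode dominates: θ ~ c₁ sin(πx/1.619) e^{-λ₁t}.
Decay rate: λ₁ = π²/1.619² ≈ 3.765.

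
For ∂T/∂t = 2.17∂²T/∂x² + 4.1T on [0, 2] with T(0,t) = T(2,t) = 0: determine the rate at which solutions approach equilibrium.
Eigenvalues: λₙ = 2.17n²π²/2² - 4.1.
First three modes:
  n=1: λ₁ = 2.17π²/2² - 4.1 ≈ 1.254
  n=2: λ₂ = 8.68π²/2² - 4.1 ≈ 17.317
  n=3: λ₃ = 19.53π²/2² - 4.1 ≈ 44.088
Since 2.17π²/2² ≈ 5.354 > 4.1, all λₙ > 0.
The n=1 mode decays slowest → dominates as t → ∞.
Asymptotic: T ~ c₁ sin(πx/2) e^{-λ₁t} with decay rate λ₁ ≈ 1.254.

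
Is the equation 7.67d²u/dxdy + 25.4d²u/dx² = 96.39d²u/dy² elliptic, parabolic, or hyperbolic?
Rewriting in standard form: 25.4d²u/dx² + 7.67d²u/dxdy - 96.39d²u/dy² = 0. Computing B² - 4AC with A = 25.4, B = 7.67, C = -96.39: discriminant = 9852.0529 (positive). Answer: hyperbolic.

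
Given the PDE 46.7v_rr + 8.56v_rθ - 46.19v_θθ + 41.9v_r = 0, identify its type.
The second-order coefficients are A = 46.7, B = 8.56, C = -46.19. Since B² - 4AC = 8701.5656 > 0, this is a hyperbolic PDE.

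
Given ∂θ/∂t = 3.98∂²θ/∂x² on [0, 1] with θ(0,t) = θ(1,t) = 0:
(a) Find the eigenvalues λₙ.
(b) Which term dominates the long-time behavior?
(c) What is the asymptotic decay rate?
Eigenvalues: λₙ = 3.98n²π².
First three modes:
  n=1: λ₁ = 3.98π² ≈ 39.281
  n=2: λ₂ = 15.92π² ≈ 157.124 (4× faster decay)
  n=3: λ₃ = 35.82π² ≈ 353.529 (9× faster decay)
As t → ∞, higher modes decay exponentially faster. The n=1 mode dominates: θ ~ c₁ sin(πx) e^{-λ₁t}.
Decay rate: λ₁ = 3.98π² ≈ 39.281.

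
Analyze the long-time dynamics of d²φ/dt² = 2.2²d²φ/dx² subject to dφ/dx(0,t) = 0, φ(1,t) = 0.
Long-time behavior: φ oscillates (no decay). Energy is conserved; the solution oscillates indefinitely as standing waves.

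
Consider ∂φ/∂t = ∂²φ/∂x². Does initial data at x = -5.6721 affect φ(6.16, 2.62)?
Yes, for any finite x. The heat equation has infinite propagation speed, so all initial data affects all points at any t > 0.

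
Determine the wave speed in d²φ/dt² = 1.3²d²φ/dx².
Speed = 1.3. Information travels along characteristics x = x₀ ± 1.3t.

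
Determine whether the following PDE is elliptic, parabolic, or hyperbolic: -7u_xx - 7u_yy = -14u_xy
Rewriting in standard form: -7u_xx + 14u_xy - 7u_yy = 0. Coefficients: A = -7, B = 14, C = -7. B² - 4AC = 0, which is zero, so the equation is parabolic.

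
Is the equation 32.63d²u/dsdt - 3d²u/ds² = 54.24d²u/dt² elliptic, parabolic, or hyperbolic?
Rewriting in standard form: -3d²u/ds² + 32.63d²u/dsdt - 54.24d²u/dt² = 0. Computing B² - 4AC with A = -3, B = 32.63, C = -54.24: discriminant = 413.8369 (positive). Answer: hyperbolic.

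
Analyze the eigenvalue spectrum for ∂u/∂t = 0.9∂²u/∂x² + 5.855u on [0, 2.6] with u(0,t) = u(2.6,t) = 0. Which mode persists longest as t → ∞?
Eigenvalues: λₙ = 0.9n²π²/2.6² - 5.855.
First three modes:
  n=1: λ₁ = 0.9π²/2.6² - 5.855 ≈ -4.541
  n=2: λ₂ = 3.6π²/2.6² - 5.855 ≈ -0.599
  n=3: λ₃ = 8.1π²/2.6² - 5.855 ≈ 5.971
Since 0.9π²/2.6² ≈ 1.314 < 5.855, λ₁ < 0.
The n=1 mode grows fastest (−λₙ is largest for n=1) → dominates.
Asymptotic: u ~ c₁ sin(πx/2.6) e^{4.541t} (exponential growth at rate −λ₁ ≈ 4.541).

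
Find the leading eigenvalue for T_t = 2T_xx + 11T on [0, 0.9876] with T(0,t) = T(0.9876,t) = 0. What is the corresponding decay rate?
Eigenvalues: λₙ = 2n²π²/0.9876² - 11.
First three modes:
  n=1: λ₁ = 2π²/0.9876² - 11 ≈ 9.238
  n=2: λ₂ = 8π²/0.9876² - 11 ≈ 69.952
  n=3: λ₃ = 18π²/0.9876² - 11 ≈ 171.142
Since 2π²/0.9876² ≈ 20.238 > 11, all λₙ > 0.
The n=1 mode decays slowest → dominates as t → ∞.
Asymptotic: T ~ c₁ sin(πx/0.9876) e^{-λ₁t} with decay rate λ₁ ≈ 9.238.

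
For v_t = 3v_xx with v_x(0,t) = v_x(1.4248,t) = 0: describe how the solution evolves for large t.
v → constant (steady state). Heat is conserved (no flux at boundaries); solution approaches the spatial average.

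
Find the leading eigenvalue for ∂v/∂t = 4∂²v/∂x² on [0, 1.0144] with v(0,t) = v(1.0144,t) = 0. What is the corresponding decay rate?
Eigenvalues: λₙ = 4n²π²/1.0144².
First three modes:
  n=1: λ₁ = 4π²/1.0144² ≈ 38.366
  n=2: λ₂ = 16π²/1.0144² ≈ 153.462 (4× faster decay)
  n=3: λ₃ = 36π²/1.0144² ≈ 345.29 (9× faster decay)
As t → ∞, higher modes decay exponentially faster. The n=1 mode dominates: v ~ c₁ sin(πx/1.0144) e^{-λ₁t}.
Decay rate: λ₁ = 4π²/1.0144² ≈ 38.366.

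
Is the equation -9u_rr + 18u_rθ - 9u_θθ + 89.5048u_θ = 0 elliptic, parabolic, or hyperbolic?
Computing B² - 4AC with A = -9, B = 18, C = -9: discriminant = 0 (zero). Answer: parabolic.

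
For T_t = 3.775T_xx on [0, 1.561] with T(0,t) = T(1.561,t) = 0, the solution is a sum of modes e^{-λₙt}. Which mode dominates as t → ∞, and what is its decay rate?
Eigenvalues: λₙ = 3.775n²π²/1.561².
First three modes:
  n=1: λ₁ = 3.775π²/1.561² ≈ 15.29
  n=2: λ₂ = 15.1π²/1.561² ≈ 61.16 (4× faster decay)
  n=3: λ₃ = 33.975π²/1.561² ≈ 137.611 (9× faster decay)
As t → ∞, higher modes decay exponentially faster. The n=1 mode dominates: T ~ c₁ sin(πx/1.561) e^{-λ₁t}.
Decay rate: λ₁ = 3.775π²/1.561² ≈ 15.29.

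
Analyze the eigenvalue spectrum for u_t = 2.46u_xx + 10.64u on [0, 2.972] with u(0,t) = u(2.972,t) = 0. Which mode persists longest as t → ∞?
Eigenvalues: λₙ = 2.46n²π²/2.972² - 10.64.
First three modes:
  n=1: λ₁ = 2.46π²/2.972² - 10.64 ≈ -7.891
  n=2: λ₂ = 9.84π²/2.972² - 10.64 ≈ 0.355
  n=3: λ₃ = 22.14π²/2.972² - 10.64 ≈ 14.099
Since 2.46π²/2.972² ≈ 2.749 < 10.64, λ₁ < 0.
The n=1 mode grows fastest (−λₙ is largest for n=1) → dominates.
Asymptotic: u ~ c₁ sin(πx/2.972) e^{7.891t} (exponential growth at rate −λ₁ ≈ 7.891).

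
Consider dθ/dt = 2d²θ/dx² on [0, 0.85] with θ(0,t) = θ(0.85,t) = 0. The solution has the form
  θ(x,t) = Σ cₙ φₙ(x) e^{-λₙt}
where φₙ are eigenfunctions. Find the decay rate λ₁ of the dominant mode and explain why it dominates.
Eigenvalues: λₙ = 2n²π²/0.85².
First three modes:
  n=1: λ₁ = 2π²/0.85² ≈ 27.321
  n=2: λ₂ = 8π²/0.85² ≈ 109.283 (4× faster decay)
  n=3: λ₃ = 18π²/0.85² ≈ 245.886 (9× faster decay)
As t → ∞, higher modes decay exponentially faster. The n=1 mode dominates: θ ~ c₁ sin(πx/0.85) e^{-λ₁t}.
Decay rate: λ₁ = 2π²/0.85² ≈ 27.321.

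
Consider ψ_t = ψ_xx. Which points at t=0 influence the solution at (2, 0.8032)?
The entire real line. The heat equation has infinite propagation speed: any initial disturbance instantly affects all points (though exponentially small far away).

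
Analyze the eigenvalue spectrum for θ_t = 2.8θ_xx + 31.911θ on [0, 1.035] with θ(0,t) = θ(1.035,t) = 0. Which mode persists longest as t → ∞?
Eigenvalues: λₙ = 2.8n²π²/1.035² - 31.911.
First three modes:
  n=1: λ₁ = 2.8π²/1.035² - 31.911 ≈ -6.114
  n=2: λ₂ = 11.2π²/1.035² - 31.911 ≈ 71.279
  n=3: λ₃ = 25.2π²/1.035² - 31.911 ≈ 200.266
Since 2.8π²/1.035² ≈ 25.797 < 31.911, λ₁ < 0.
The n=1 mode grows fastest (−λₙ is largest for n=1) → dominates.
Asymptotic: θ ~ c₁ sin(πx/1.035) e^{6.114t} (exponential growth at rate −λ₁ ≈ 6.114).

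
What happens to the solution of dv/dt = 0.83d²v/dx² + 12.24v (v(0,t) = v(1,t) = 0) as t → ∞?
v grows unboundedly. Reaction dominates diffusion (r=12.24 > κπ²/L²≈8.19); solution grows exponentially.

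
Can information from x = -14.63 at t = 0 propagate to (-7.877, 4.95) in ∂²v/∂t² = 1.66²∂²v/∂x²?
Yes. The domain of dependence is [-16.094, 0.34], and -14.63 ∈ [-16.094, 0.34].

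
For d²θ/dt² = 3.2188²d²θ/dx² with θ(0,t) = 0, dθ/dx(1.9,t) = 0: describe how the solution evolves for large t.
θ oscillates (no decay). Energy is conserved; the solution oscillates indefinitely as standing waves.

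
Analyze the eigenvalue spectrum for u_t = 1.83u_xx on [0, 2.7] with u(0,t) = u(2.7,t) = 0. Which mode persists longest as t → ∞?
Eigenvalues: λₙ = 1.83n²π²/2.7².
First three modes:
  n=1: λ₁ = 1.83π²/2.7² ≈ 2.478
  n=2: λ₂ = 7.32π²/2.7² ≈ 9.91 (4× faster decay)
  n=3: λ₃ = 16.47π²/2.7² ≈ 22.298 (9× faster decay)
As t → ∞, higher modes decay exponentially faster. The n=1 mode dominates: u ~ c₁ sin(πx/2.7) e^{-λ₁t}.
Decay rate: λ₁ = 1.83π²/2.7² ≈ 2.478.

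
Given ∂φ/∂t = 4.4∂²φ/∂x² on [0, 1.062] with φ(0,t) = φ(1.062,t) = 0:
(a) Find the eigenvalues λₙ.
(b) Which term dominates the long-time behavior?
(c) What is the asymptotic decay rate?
Eigenvalues: λₙ = 4.4n²π²/1.062².
First three modes:
  n=1: λ₁ = 4.4π²/1.062² ≈ 38.504
  n=2: λ₂ = 17.6π²/1.062² ≈ 154.015 (4× faster decay)
  n=3: λ₃ = 39.6π²/1.062² ≈ 346.534 (9× faster decay)
As t → ∞, higher modes decay exponentially faster. The n=1 mode dominates: φ ~ c₁ sin(πx/1.062) e^{-λ₁t}.
Decay rate: λ₁ = 4.4π²/1.062² ≈ 38.504.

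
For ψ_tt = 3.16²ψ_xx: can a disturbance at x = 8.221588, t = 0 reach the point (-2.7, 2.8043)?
No. The domain of dependence is [-11.561588, 6.161588], and 8.221588 is outside this interval.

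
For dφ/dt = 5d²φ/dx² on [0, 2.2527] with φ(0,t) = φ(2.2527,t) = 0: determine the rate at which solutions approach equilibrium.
Eigenvalues: λₙ = 5n²π²/2.2527².
First three modes:
  n=1: λ₁ = 5π²/2.2527² ≈ 9.724
  n=2: λ₂ = 20π²/2.2527² ≈ 38.898 (4× faster decay)
  n=3: λ₃ = 45π²/2.2527² ≈ 87.52 (9× faster decay)
As t → ∞, higher modes decay exponentially faster. The n=1 mode dominates: φ ~ c₁ sin(πx/2.2527) e^{-λ₁t}.
Decay rate: λ₁ = 5π²/2.2527² ≈ 9.724.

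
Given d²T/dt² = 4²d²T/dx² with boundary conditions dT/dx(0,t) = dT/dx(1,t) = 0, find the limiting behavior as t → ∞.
T oscillates about a mean that drifts linearly in t (generically unbounded; no decay). There is no damping, so the nonconstant modes persist as standing waves (energy conserved, no decay). But with Neumann conditions at both ends the constant mode has eigenvalue 0: the spatial mean M(t) of T satisfies M'' = 0, so M(t) = M(0) + M'(0)·t. Unless the initial velocity has zero mean (∫T_t(x,0)dx = 0), the solution grows linearly in t (unbounded, though not exponentially); if it does have zero mean, the solution stays bounded and simply oscillates.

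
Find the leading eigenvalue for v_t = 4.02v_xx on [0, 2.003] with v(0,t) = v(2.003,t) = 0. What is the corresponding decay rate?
Eigenvalues: λₙ = 4.02n²π²/2.003².
First three modes:
  n=1: λ₁ = 4.02π²/2.003² ≈ 9.889
  n=2: λ₂ = 16.08π²/2.003² ≈ 39.557 (4× faster decay)
  n=3: λ₃ = 36.18π²/2.003² ≈ 89.003 (9× faster decay)
As t → ∞, higher modes decay exponentially faster. The n=1 mode dominates: v ~ c₁ sin(πx/2.003) e^{-λ₁t}.
Decay rate: λ₁ = 4.02π²/2.003² ≈ 9.889.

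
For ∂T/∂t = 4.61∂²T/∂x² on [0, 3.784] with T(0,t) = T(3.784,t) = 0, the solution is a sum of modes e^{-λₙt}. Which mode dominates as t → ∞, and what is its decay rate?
Eigenvalues: λₙ = 4.61n²π²/3.784².
First three modes:
  n=1: λ₁ = 4.61π²/3.784² ≈ 3.178
  n=2: λ₂ = 18.44π²/3.784² ≈ 12.71 (4× faster decay)
  n=3: λ₃ = 41.49π²/3.784² ≈ 28.598 (9× faster decay)
As t → ∞, higher modes decay exponentially faster. The n=1 mode dominates: T ~ c₁ sin(πx/3.784) e^{-λ₁t}.
Decay rate: λ₁ = 4.61π²/3.784² ≈ 3.178.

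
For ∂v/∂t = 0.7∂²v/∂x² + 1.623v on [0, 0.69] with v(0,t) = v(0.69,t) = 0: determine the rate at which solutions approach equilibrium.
Eigenvalues: λₙ = 0.7n²π²/0.69² - 1.623.
First three modes:
  n=1: λ₁ = 0.7π²/0.69² - 1.623 ≈ 12.888
  n=2: λ₂ = 2.8π²/0.69² - 1.623 ≈ 56.421
  n=3: λ₃ = 6.3π²/0.69² - 1.623 ≈ 128.977
Since 0.7π²/0.69² ≈ 14.511 > 1.623, all λₙ > 0.
The n=1 mode decays slowest → dominates as t → ∞.
Asymptotic: v ~ c₁ sin(πx/0.69) e^{-λ₁t} with decay rate λ₁ ≈ 12.888.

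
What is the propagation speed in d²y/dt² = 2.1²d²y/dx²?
Speed = 2.1. Information travels along characteristics x = x₀ ± 2.1t.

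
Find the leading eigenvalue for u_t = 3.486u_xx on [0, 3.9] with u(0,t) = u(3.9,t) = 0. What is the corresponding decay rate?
Eigenvalues: λₙ = 3.486n²π²/3.9².
First three modes:
  n=1: λ₁ = 3.486π²/3.9² ≈ 2.262
  n=2: λ₂ = 13.944π²/3.9² ≈ 9.048 (4× faster decay)
  n=3: λ₃ = 31.374π²/3.9² ≈ 20.358 (9× faster decay)
As t → ∞, higher modes decay exponentially faster. The n=1 mode dominates: u ~ c₁ sin(πx/3.9) e^{-λ₁t}.
Decay rate: λ₁ = 3.486π²/3.9² ≈ 2.262.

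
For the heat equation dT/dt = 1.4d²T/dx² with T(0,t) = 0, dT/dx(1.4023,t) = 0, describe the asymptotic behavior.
T → 0. Heat escapes through the Dirichlet boundary.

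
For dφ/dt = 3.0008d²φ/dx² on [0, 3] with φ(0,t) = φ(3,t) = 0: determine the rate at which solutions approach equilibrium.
Eigenvalues: λₙ = 3.0008n²π²/3².
First three modes:
  n=1: λ₁ = 3.0008π²/3² ≈ 3.291
  n=2: λ₂ = 12.0032π²/3² ≈ 13.163 (4× faster decay)
  n=3: λ₃ = 27.0072π²/3² ≈ 29.617 (9× faster decay)
As t → ∞, higher modes decay exponentially faster. The n=1 mode dominates: φ ~ c₁ sin(πx/3) e^{-λ₁t}.
Decay rate: λ₁ = 3.0008π²/3² ≈ 3.291.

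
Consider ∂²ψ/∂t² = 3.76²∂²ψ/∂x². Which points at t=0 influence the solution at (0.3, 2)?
Domain of dependence: [-7.22, 7.82]. Signals travel at speed 3.76, so data within |x - 0.3| ≤ 3.76·2 = 7.52 can reach the point.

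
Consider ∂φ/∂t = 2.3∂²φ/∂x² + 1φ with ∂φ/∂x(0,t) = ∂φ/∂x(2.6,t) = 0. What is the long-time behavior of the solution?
As t → ∞, φ grows unboundedly. With Neumann BCs the constant mode has diffusion eigenvalue 0, so any r > 0 makes it grow like e^(1t); solution grows exponentially.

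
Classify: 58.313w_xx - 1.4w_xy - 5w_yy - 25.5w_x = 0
Hyperbolic (discriminant = 1168.22).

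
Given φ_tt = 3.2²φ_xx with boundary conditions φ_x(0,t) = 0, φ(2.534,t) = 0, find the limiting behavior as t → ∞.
φ oscillates (no decay). Energy is conserved; the solution oscillates indefinitely as standing waves.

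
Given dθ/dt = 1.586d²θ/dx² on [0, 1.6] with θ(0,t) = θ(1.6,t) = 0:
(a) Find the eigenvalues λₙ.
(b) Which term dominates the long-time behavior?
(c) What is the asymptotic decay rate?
Eigenvalues: λₙ = 1.586n²π²/1.6².
First three modes:
  n=1: λ₁ = 1.586π²/1.6² ≈ 6.115
  n=2: λ₂ = 6.344π²/1.6² ≈ 24.458 (4× faster decay)
  n=3: λ₃ = 14.274π²/1.6² ≈ 55.031 (9× faster decay)
As t → ∞, higher modes decay exponentially faster. The n=1 mode dominates: θ ~ c₁ sin(πx/1.6) e^{-λ₁t}.
Decay rate: λ₁ = 1.586π²/1.6² ≈ 6.115.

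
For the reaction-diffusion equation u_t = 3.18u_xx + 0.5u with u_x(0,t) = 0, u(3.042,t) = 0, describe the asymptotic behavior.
u → 0. Diffusion dominates reaction (r=0.5 < κπ²/(4L²)≈0.85); solution decays.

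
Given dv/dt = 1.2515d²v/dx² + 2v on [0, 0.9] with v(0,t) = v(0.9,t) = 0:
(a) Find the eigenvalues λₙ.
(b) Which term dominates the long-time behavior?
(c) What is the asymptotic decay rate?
Eigenvalues: λₙ = 1.2515n²π²/0.9² - 2.
First three modes:
  n=1: λ₁ = 1.2515π²/0.9² - 2 ≈ 13.249
  n=2: λ₂ = 5.006π²/0.9² - 2 ≈ 58.997
  n=3: λ₃ = 11.2635π²/0.9² - 2 ≈ 135.242
Since 1.2515π²/0.9² ≈ 15.249 > 2, all λₙ > 0.
The n=1 mode decays slowest → dominates as t → ∞.
Asymptotic: v ~ c₁ sin(πx/0.9) e^{-λ₁t} with decay rate λ₁ ≈ 13.249.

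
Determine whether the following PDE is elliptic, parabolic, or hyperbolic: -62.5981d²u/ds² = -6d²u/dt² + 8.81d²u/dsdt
Rewriting in standard form: -62.5981d²u/ds² - 8.81d²u/dsdt + 6d²u/dt² = 0. Coefficients: A = -62.5981, B = -8.81, C = 6. B² - 4AC = 1579.9705, which is positive, so the equation is hyperbolic.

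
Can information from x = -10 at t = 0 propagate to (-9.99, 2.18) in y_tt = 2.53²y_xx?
Yes. The domain of dependence is [-15.5054, -4.4746], and -10 ∈ [-15.5054, -4.4746].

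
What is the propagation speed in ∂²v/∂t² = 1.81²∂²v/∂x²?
Speed = 1.81. Information travels along characteristics x = x₀ ± 1.81t.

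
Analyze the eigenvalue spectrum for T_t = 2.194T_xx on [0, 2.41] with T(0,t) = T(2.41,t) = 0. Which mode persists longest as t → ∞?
Eigenvalues: λₙ = 2.194n²π²/2.41².
First three modes:
  n=1: λ₁ = 2.194π²/2.41² ≈ 3.728
  n=2: λ₂ = 8.776π²/2.41² ≈ 14.913 (4× faster decay)
  n=3: λ₃ = 19.746π²/2.41² ≈ 33.554 (9× faster decay)
As t → ∞, higher modes decay exponentially faster. The n=1 mode dominates: T ~ c₁ sin(πx/2.41) e^{-λ₁t}.
Decay rate: λ₁ = 2.194π²/2.41² ≈ 3.728.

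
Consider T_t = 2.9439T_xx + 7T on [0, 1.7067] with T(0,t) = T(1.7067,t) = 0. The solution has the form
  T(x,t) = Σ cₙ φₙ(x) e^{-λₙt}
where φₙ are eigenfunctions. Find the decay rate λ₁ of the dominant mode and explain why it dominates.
Eigenvalues: λₙ = 2.9439n²π²/1.7067² - 7.
First three modes:
  n=1: λ₁ = 2.9439π²/1.7067² - 7 ≈ 2.975
  n=2: λ₂ = 11.7756π²/1.7067² - 7 ≈ 32.9
  n=3: λ₃ = 26.4951π²/1.7067² - 7 ≈ 82.774
Since 2.9439π²/1.7067² ≈ 9.975 > 7, all λₙ > 0.
The n=1 mode decays slowest → dominates as t → ∞.
Asymptotic: T ~ c₁ sin(πx/1.7067) e^{-λ₁t} with decay rate λ₁ ≈ 2.975.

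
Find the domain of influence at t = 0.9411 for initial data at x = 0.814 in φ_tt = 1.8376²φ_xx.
Domain of influence: [-0.91536536, 2.54336536]. Data at x = 0.814 spreads outward at speed 1.8376.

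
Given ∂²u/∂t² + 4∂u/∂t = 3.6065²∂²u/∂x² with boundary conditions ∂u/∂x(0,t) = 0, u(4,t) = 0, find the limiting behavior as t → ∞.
u → 0. Damping (γ=4) dissipates energy; oscillations decay exponentially.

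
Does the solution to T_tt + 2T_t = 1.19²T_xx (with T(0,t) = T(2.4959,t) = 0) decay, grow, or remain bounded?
T → 0. Damping (γ=2) dissipates energy; oscillations decay exponentially.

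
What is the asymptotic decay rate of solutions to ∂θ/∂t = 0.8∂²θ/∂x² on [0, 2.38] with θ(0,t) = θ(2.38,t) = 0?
Eigenvalues: λₙ = 0.8n²π²/2.38².
First three modes:
  n=1: λ₁ = 0.8π²/2.38² ≈ 1.394
  n=2: λ₂ = 3.2π²/2.38² ≈ 5.576 (4× faster decay)
  n=3: λ₃ = 7.2π²/2.38² ≈ 12.545 (9× faster decay)
As t → ∞, higher modes decay exponentially faster. The n=1 mode dominates: θ ~ c₁ sin(πx/2.38) e^{-λ₁t}.
Decay rate: λ₁ = 0.8π²/2.38² ≈ 1.394.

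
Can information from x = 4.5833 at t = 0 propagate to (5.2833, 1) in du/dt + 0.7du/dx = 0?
Yes. The characteristic through (5.2833, 1) passes through x = 4.5833.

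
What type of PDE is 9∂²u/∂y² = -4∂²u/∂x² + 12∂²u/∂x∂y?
Rewriting in standard form: 4∂²u/∂x² - 12∂²u/∂x∂y + 9∂²u/∂y² = 0. With A = 4, B = -12, C = 9, the discriminant is 0. This is a parabolic PDE.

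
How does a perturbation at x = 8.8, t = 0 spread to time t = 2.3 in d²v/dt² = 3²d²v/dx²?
Domain of influence: [1.9, 15.7]. Data at x = 8.8 spreads outward at speed 3.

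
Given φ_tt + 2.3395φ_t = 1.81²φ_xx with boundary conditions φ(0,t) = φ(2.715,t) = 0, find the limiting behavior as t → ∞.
φ → 0. Damping (γ=2.3395) dissipates energy; oscillations decay exponentially.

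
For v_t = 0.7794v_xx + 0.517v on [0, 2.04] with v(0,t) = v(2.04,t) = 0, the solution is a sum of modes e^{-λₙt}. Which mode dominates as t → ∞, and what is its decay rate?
Eigenvalues: λₙ = 0.7794n²π²/2.04² - 0.517.
First three modes:
  n=1: λ₁ = 0.7794π²/2.04² - 0.517 ≈ 1.331
  n=2: λ₂ = 3.1176π²/2.04² - 0.517 ≈ 6.877
  n=3: λ₃ = 7.0146π²/2.04² - 0.517 ≈ 16.119
Since 0.7794π²/2.04² ≈ 1.848 > 0.517, all λₙ > 0.
The n=1 mode decays slowest → dominates as t → ∞.
Asymptotic: v ~ c₁ sin(πx/2.04) e^{-λ₁t} with decay rate λ₁ ≈ 1.331.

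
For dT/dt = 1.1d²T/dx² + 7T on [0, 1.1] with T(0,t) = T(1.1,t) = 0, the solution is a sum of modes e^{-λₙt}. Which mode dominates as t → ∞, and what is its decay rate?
Eigenvalues: λₙ = 1.1n²π²/1.1² - 7.
First three modes:
  n=1: λ₁ = 1.1π²/1.1² - 7 ≈ 1.972
  n=2: λ₂ = 4.4π²/1.1² - 7 ≈ 28.889
  n=3: λ₃ = 9.9π²/1.1² - 7 ≈ 73.751
Since 1.1π²/1.1² ≈ 8.972 > 7, all λₙ > 0.
The n=1 mode decays slowest → dominates as t → ∞.
Asymptotic: T ~ c₁ sin(πx/1.1) e^{-λ₁t} with decay rate λ₁ ≈ 1.972.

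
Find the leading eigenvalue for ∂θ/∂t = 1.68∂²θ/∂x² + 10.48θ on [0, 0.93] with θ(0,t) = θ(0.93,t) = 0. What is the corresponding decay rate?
Eigenvalues: λₙ = 1.68n²π²/0.93² - 10.48.
First three modes:
  n=1: λ₁ = 1.68π²/0.93² - 10.48 ≈ 8.691
  n=2: λ₂ = 6.72π²/0.93² - 10.48 ≈ 66.204
  n=3: λ₃ = 15.12π²/0.93² - 10.48 ≈ 162.058
Since 1.68π²/0.93² ≈ 19.171 > 10.48, all λₙ > 0.
The n=1 mode decays slowest → dominates as t → ∞.
Asymptotic: θ ~ c₁ sin(πx/0.93) e^{-λ₁t} with decay rate λ₁ ≈ 8.691.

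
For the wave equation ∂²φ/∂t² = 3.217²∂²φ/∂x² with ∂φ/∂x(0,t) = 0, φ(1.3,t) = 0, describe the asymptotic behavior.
φ oscillates (no decay). Energy is conserved; the solution oscillates indefinitely as standing waves.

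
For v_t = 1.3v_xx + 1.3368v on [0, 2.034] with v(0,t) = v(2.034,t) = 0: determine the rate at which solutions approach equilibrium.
Eigenvalues: λₙ = 1.3n²π²/2.034² - 1.3368.
First three modes:
  n=1: λ₁ = 1.3π²/2.034² - 1.3368 ≈ 1.764
  n=2: λ₂ = 5.2π²/2.034² - 1.3368 ≈ 11.068
  n=3: λ₃ = 11.7π²/2.034² - 1.3368 ≈ 26.575
Since 1.3π²/2.034² ≈ 3.101 > 1.3368, all λₙ > 0.
The n=1 mode decays slowest → dominates as t → ∞.
Asymptotic: v ~ c₁ sin(πx/2.034) e^{-λ₁t} with decay rate λ₁ ≈ 1.764.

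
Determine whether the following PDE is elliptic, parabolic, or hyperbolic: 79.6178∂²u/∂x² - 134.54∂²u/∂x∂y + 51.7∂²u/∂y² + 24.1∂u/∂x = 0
Coefficients: A = 79.6178, B = -134.54, C = 51.7. B² - 4AC = 1636.05056, which is positive, so the equation is hyperbolic.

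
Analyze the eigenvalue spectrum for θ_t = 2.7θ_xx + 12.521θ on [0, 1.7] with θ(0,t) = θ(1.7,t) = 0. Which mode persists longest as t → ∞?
Eigenvalues: λₙ = 2.7n²π²/1.7² - 12.521.
First three modes:
  n=1: λ₁ = 2.7π²/1.7² - 12.521 ≈ -3.3
  n=2: λ₂ = 10.8π²/1.7² - 12.521 ≈ 24.362
  n=3: λ₃ = 24.3π²/1.7² - 12.521 ≈ 70.466
Since 2.7π²/1.7² ≈ 9.221 < 12.521, λ₁ < 0.
The n=1 mode grows fastest (−λₙ is largest for n=1) → dominates.
Asymptotic: θ ~ c₁ sin(πx/1.7) e^{3.3t} (exponential growth at rate −λ₁ ≈ 3.3).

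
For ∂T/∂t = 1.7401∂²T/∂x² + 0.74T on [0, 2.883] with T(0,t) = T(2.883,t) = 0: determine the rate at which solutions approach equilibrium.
Eigenvalues: λₙ = 1.7401n²π²/2.883² - 0.74.
First three modes:
  n=1: λ₁ = 1.7401π²/2.883² - 0.74 ≈ 1.326
  n=2: λ₂ = 6.9604π²/2.883² - 0.74 ≈ 7.525
  n=3: λ₃ = 15.6609π²/2.883² - 0.74 ≈ 17.856
Since 1.7401π²/2.883² ≈ 2.066 > 0.74, all λₙ > 0.
The n=1 mode decays slowest → dominates as t → ∞.
Asymptotic: T ~ c₁ sin(πx/2.883) e^{-λ₁t} with decay rate λ₁ ≈ 1.326.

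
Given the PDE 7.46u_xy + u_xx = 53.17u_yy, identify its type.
Rewriting in standard form: u_xx + 7.46u_xy - 53.17u_yy = 0. The second-order coefficients are A = 1, B = 7.46, C = -53.17. Since B² - 4AC = 268.3316 > 0, this is a hyperbolic PDE.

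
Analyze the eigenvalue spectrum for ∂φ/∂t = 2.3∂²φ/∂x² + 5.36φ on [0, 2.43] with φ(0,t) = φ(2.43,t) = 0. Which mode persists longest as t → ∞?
Eigenvalues: λₙ = 2.3n²π²/2.43² - 5.36.
First three modes:
  n=1: λ₁ = 2.3π²/2.43² - 5.36 ≈ -1.516
  n=2: λ₂ = 9.2π²/2.43² - 5.36 ≈ 10.017
  n=3: λ₃ = 20.7π²/2.43² - 5.36 ≈ 29.239
Since 2.3π²/2.43² ≈ 3.844 < 5.36, λ₁ < 0.
The n=1 mode grows fastest (−λₙ is largest for n=1) → dominates.
Asymptotic: φ ~ c₁ sin(πx/2.43) e^{1.516t} (exponential growth at rate −λ₁ ≈ 1.516).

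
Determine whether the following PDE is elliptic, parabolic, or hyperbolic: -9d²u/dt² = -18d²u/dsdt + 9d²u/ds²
Rewriting in standard form: -9d²u/ds² + 18d²u/dsdt - 9d²u/dt² = 0. Coefficients: A = -9, B = 18, C = -9. B² - 4AC = 0, which is zero, so the equation is parabolic.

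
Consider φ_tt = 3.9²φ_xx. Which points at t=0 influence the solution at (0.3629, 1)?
Domain of dependence: [-3.5371, 4.2629]. Signals travel at speed 3.9, so data within |x - 0.3629| ≤ 3.9·1 = 3.9 can reach the point.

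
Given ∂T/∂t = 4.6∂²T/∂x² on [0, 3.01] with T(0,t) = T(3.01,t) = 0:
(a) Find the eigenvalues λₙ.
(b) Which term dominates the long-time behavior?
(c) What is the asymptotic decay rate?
Eigenvalues: λₙ = 4.6n²π²/3.01².
First three modes:
  n=1: λ₁ = 4.6π²/3.01² ≈ 5.011
  n=2: λ₂ = 18.4π²/3.01² ≈ 20.044 (4× faster decay)
  n=3: λ₃ = 41.4π²/3.01² ≈ 45.099 (9× faster decay)
As t → ∞, higher modes decay exponentially faster. The n=1 mode dominates: T ~ c₁ sin(πx/3.01) e^{-λ₁t}.
Decay rate: λ₁ = 4.6π²/3.01² ≈ 5.011.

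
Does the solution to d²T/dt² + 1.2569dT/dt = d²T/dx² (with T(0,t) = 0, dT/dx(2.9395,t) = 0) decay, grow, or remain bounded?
T → 0. Damping (γ=1.2569) dissipates energy; oscillations decay exponentially.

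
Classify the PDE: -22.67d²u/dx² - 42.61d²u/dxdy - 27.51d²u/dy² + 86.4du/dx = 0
A = -22.67, B = -42.61, C = -27.51. Discriminant B² - 4AC = -678.9947. Since -678.9947 < 0, elliptic.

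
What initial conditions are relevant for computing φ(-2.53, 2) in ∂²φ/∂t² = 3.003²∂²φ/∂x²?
Domain of dependence: [-8.536, 3.476]. Signals travel at speed 3.003, so data within |x - -2.53| ≤ 3.003·2 = 6.006 can reach the point.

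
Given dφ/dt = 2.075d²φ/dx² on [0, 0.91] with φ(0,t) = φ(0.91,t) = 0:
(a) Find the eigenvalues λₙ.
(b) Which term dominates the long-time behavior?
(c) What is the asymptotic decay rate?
Eigenvalues: λₙ = 2.075n²π²/0.91².
First three modes:
  n=1: λ₁ = 2.075π²/0.91² ≈ 24.731
  n=2: λ₂ = 8.3π²/0.91² ≈ 98.922 (4× faster decay)
  n=3: λ₃ = 18.675π²/0.91² ≈ 222.576 (9× faster decay)
As t → ∞, higher modes decay exponentially faster. The n=1 mode dominates: φ ~ c₁ sin(πx/0.91) e^{-λ₁t}.
Decay rate: λ₁ = 2.075π²/0.91² ≈ 24.731.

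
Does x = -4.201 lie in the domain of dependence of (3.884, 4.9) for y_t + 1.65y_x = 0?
Yes. The characteristic through (3.884, 4.9) passes through x = -4.201.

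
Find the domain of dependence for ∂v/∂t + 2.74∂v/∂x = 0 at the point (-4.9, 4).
A single point: x = -15.86. The characteristic through (-4.9, 4) is x - 2.74t = const, so x = -4.9 - 2.74·4 = -15.86.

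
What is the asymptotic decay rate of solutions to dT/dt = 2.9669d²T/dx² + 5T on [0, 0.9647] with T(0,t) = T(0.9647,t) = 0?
Eigenvalues: λₙ = 2.9669n²π²/0.9647² - 5.
First three modes:
  n=1: λ₁ = 2.9669π²/0.9647² - 5 ≈ 26.464
  n=2: λ₂ = 11.8676π²/0.9647² - 5 ≈ 120.857
  n=3: λ₃ = 26.7021π²/0.9647² - 5 ≈ 278.179
Since 2.9669π²/0.9647² ≈ 31.464 > 5, all λₙ > 0.
The n=1 mode decays slowest → dominates as t → ∞.
Asymptotic: T ~ c₁ sin(πx/0.9647) e^{-λ₁t} with decay rate λ₁ ≈ 26.464.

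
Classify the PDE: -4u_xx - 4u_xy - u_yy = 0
A = -4, B = -4, C = -1. Discriminant B² - 4AC = 0. Since 0 = 0, parabolic.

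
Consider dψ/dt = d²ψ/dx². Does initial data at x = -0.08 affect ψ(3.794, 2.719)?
Yes, for any finite x. The heat equation has infinite propagation speed, so all initial data affects all points at any t > 0.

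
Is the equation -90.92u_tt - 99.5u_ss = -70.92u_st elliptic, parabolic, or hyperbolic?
Rewriting in standard form: -99.5u_ss + 70.92u_st - 90.92u_tt = 0. Computing B² - 4AC with A = -99.5, B = 70.92, C = -90.92: discriminant = -31156.5136 (negative). Answer: elliptic.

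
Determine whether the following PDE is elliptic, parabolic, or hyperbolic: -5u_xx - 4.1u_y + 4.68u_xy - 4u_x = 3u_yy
Rewriting in standard form: -5u_xx + 4.68u_xy - 3u_yy - 4u_x - 4.1u_y = 0. Coefficients: A = -5, B = 4.68, C = -3. B² - 4AC = -38.0976, which is negative, so the equation is elliptic.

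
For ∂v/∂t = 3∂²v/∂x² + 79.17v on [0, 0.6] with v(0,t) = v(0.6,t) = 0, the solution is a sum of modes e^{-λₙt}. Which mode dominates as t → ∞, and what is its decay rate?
Eigenvalues: λₙ = 3n²π²/0.6² - 79.17.
First three modes:
  n=1: λ₁ = 3π²/0.6² - 79.17 ≈ 3.077
  n=2: λ₂ = 12π²/0.6² - 79.17 ≈ 249.817
  n=3: λ₃ = 27π²/0.6² - 79.17 ≈ 661.05
Since 3π²/0.6² ≈ 82.247 > 79.17, all λₙ > 0.
The n=1 mode decays slowest → dominates as t → ∞.
Asymptotic: v ~ c₁ sin(πx/0.6) e^{-λ₁t} with decay rate λ₁ ≈ 3.077.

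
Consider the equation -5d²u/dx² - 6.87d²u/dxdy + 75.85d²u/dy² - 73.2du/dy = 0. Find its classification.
Hyperbolic. (A = -5, B = -6.87, C = 75.85 gives B² - 4AC = 1564.1969.)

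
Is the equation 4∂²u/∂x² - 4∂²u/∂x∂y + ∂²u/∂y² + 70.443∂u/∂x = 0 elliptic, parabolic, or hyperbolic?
Computing B² - 4AC with A = 4, B = -4, C = 1: discriminant = 0 (zero). Answer: parabolic.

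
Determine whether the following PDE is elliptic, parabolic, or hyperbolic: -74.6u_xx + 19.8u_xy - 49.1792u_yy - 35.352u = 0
Coefficients: A = -74.6, B = 19.8, C = -49.1792. B² - 4AC = -14283.03328, which is negative, so the equation is elliptic.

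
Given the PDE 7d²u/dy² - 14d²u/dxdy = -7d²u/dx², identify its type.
Rewriting in standard form: 7d²u/dx² - 14d²u/dxdy + 7d²u/dy² = 0. The second-order coefficients are A = 7, B = -14, C = 7. Since B² - 4AC = 0 = 0, this is a parabolic PDE.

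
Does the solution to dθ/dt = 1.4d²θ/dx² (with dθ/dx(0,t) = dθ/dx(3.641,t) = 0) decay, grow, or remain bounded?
θ → constant (steady state). Heat is conserved (no flux at boundaries); solution approaches the spatial average.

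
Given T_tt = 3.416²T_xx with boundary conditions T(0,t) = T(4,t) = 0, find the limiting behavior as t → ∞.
T oscillates (no decay). Energy is conserved; the solution oscillates indefinitely as standing waves.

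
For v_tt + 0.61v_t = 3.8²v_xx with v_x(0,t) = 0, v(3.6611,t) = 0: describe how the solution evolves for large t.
v → 0. Damping (γ=0.61) dissipates energy; oscillations decay exponentially.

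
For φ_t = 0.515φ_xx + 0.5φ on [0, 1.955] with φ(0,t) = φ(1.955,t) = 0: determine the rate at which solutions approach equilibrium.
Eigenvalues: λₙ = 0.515n²π²/1.955² - 0.5.
First three modes:
  n=1: λ₁ = 0.515π²/1.955² - 0.5 ≈ 0.83
  n=2: λ₂ = 2.06π²/1.955² - 0.5 ≈ 4.82
  n=3: λ₃ = 4.635π²/1.955² - 0.5 ≈ 11.469
Since 0.515π²/1.955² ≈ 1.33 > 0.5, all λₙ > 0.
The n=1 mode decays slowest → dominates as t → ∞.
Asymptotic: φ ~ c₁ sin(πx/1.955) e^{-λ₁t} with decay rate λ₁ ≈ 0.83.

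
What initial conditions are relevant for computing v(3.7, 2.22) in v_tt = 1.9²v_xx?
Domain of dependence: [-0.518, 7.918]. Signals travel at speed 1.9, so data within |x - 3.7| ≤ 1.9·2.22 = 4.218 can reach the point.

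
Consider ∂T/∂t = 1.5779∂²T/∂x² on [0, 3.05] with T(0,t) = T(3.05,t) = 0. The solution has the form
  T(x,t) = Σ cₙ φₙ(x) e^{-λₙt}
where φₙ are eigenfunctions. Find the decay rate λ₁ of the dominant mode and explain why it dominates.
Eigenvalues: λₙ = 1.5779n²π²/3.05².
First three modes:
  n=1: λ₁ = 1.5779π²/3.05² ≈ 1.674
  n=2: λ₂ = 6.3116π²/3.05² ≈ 6.696 (4× faster decay)
  n=3: λ₃ = 14.2011π²/3.05² ≈ 15.067 (9× faster decay)
As t → ∞, higher modes decay exponentially faster. The n=1 mode dominates: T ~ c₁ sin(πx/3.05) e^{-λ₁t}.
Decay rate: λ₁ = 1.5779π²/3.05² ≈ 1.674.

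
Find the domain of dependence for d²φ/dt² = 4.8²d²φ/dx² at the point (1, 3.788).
Domain of dependence: [-17.1824, 19.1824]. Signals travel at speed 4.8, so data within |x - 1| ≤ 4.8·3.788 = 18.1824 can reach the point.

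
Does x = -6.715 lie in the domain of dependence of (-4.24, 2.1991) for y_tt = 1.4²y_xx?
Yes. The domain of dependence is [-7.31874, -1.16126], and -6.715 ∈ [-7.31874, -1.16126].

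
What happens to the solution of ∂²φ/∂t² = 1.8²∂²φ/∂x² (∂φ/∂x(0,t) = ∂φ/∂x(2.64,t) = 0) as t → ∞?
φ oscillates about a mean that drifts linearly in t (generically unbounded; no decay). There is no damping, so the nonconstant modes persist as standing waves (energy conserved, no decay). But with Neumann conditions at both ends the constant mode has eigenvalue 0: the spatial mean M(t) of φ satisfies M'' = 0, so M(t) = M(0) + M'(0)·t. Unless the initial velocity has zero mean (∫φ_t(x,0)dx = 0), the solution grows linearly in t (unbounded, though not exponentially); if it does have zero mean, the solution stays bounded and simply oscillates.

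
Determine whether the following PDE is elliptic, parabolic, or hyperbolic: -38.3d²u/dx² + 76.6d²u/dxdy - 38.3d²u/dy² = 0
Coefficients: A = -38.3, B = 76.6, C = -38.3. B² - 4AC = 0, which is zero, so the equation is parabolic.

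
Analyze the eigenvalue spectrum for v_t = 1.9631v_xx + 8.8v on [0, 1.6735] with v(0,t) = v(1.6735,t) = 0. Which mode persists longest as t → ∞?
Eigenvalues: λₙ = 1.9631n²π²/1.6735² - 8.8.
First three modes:
  n=1: λ₁ = 1.9631π²/1.6735² - 8.8 ≈ -1.882
  n=2: λ₂ = 7.8524π²/1.6735² - 8.8 ≈ 18.873
  n=3: λ₃ = 17.6679π²/1.6735² - 8.8 ≈ 53.463
Since 1.9631π²/1.6735² ≈ 6.918 < 8.8, λ₁ < 0.
The n=1 mode grows fastest (−λₙ is largest for n=1) → dominates.
Asymptotic: v ~ c₁ sin(πx/1.6735) e^{1.882t} (exponential growth at rate −λ₁ ≈ 1.882).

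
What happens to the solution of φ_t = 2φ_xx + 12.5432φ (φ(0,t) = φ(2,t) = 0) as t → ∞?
φ grows unboundedly. Reaction dominates diffusion (r=12.5432 > κπ²/L²≈4.93); solution grows exponentially.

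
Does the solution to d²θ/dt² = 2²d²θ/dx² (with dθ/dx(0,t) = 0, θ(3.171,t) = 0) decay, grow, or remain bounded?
θ oscillates (no decay). Energy is conserved; the solution oscillates indefinitely as standing waves.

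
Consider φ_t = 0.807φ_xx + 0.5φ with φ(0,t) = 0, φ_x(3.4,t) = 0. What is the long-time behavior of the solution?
As t → ∞, φ grows unboundedly. Reaction dominates diffusion (r=0.5 > κπ²/(4L²)≈0.17); solution grows exponentially.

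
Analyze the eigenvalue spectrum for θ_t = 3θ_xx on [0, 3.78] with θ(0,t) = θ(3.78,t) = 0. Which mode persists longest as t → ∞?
Eigenvalues: λₙ = 3n²π²/3.78².
First three modes:
  n=1: λ₁ = 3π²/3.78² ≈ 2.072
  n=2: λ₂ = 12π²/3.78² ≈ 8.289 (4× faster decay)
  n=3: λ₃ = 27π²/3.78² ≈ 18.65 (9× faster decay)
As t → ∞, higher modes decay exponentially faster. The n=1 mode dominates: θ ~ c₁ sin(πx/3.78) e^{-λ₁t}.
Decay rate: λ₁ = 3π²/3.78² ≈ 2.072.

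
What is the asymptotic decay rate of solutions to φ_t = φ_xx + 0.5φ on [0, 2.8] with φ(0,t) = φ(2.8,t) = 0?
Eigenvalues: λₙ = n²π²/2.8² - 0.5.
First three modes:
  n=1: λ₁ = π²/2.8² - 0.5 ≈ 0.759
  n=2: λ₂ = 4π²/2.8² - 0.5 ≈ 4.536
  n=3: λ₃ = 9π²/2.8² - 0.5 ≈ 10.83
Since π²/2.8² ≈ 1.259 > 0.5, all λₙ > 0.
The n=1 mode decays slowest → dominates as t → ∞.
Asymptotic: φ ~ c₁ sin(πx/2.8) e^{-λ₁t} with decay rate λ₁ ≈ 0.759.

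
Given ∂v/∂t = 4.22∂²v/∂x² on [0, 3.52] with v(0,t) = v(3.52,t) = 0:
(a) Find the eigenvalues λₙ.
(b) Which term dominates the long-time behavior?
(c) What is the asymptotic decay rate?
Eigenvalues: λₙ = 4.22n²π²/3.52².
First three modes:
  n=1: λ₁ = 4.22π²/3.52² ≈ 3.361
  n=2: λ₂ = 16.88π²/3.52² ≈ 13.446 (4× faster decay)
  n=3: λ₃ = 37.98π²/3.52² ≈ 30.253 (9× faster decay)
As t → ∞, higher modes decay exponentially faster. The n=1 mode dominates: v ~ c₁ sin(πx/3.52) e^{-λ₁t}.
Decay rate: λ₁ = 4.22π²/3.52² ≈ 3.361.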